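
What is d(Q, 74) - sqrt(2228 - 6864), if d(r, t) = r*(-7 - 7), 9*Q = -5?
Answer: 70/9 - 2*I*sqrt(1159) ≈ 7.7778 - 68.088*I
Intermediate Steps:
Q = -5/9 (Q = (1/9)*(-5) = -5/9 ≈ -0.55556)
d(r, t) = -14*r (d(r, t) = r*(-14) = -14*r)
d(Q, 74) - sqrt(2228 - 6864) = -14*(-5/9) - sqrt(2228 - 6864) = 70/9 - sqrt(-4636) = 70/9 - 2*I*sqrt(1159)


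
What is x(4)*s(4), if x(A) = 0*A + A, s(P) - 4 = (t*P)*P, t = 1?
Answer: 80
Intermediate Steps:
s(P) = 4 + P² (s(P) = 4 + (1*P)*P = 4 + P*P = 4 + P²)
x(A) = A (x(A) = 0 + A = A)
x(4)*s(4) = 4*(4 + 4²) = 4*(4 + 16) = 4*20 = 80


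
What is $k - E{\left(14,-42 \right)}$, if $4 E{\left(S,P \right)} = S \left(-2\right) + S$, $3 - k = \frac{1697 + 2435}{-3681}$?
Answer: $\frac{56117}{7362} \approx 7.6225$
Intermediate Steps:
$k = \frac{15175}{3681}$ ($k = 3 - \frac{1697 + 2435}{-3681} = 3 - 4132 \left(- \frac{1}{3681}\right) = 3 - - \frac{4132}{3681} = 3 + \frac{4132}{3681} = \frac{15175}{3681} \approx 4.1225$)
$E{\left(S,P \right)} = - \frac{S}{4}$ ($E{\left(S,P \right)} = \frac{S \left(-2\right) + S}{4} = \frac{- 2 S + S}{4} = \frac{\left(-1\right) S}{4} = - \frac{S}{4}$)
$k - E{\left(14,-42 \right)} = \frac{15175}{3681} - \left(- \frac{1}{4}\right) 14 = \frac{15175}{3681} - - \frac{7}{2} = \frac{15175}{3681} + \frac{7}{2} = \frac{56117}{7362}$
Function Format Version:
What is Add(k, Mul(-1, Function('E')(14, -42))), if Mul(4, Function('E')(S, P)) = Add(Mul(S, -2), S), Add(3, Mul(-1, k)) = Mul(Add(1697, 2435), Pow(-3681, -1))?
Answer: Rational(56117, 7362) ≈ 7.6225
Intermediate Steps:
k = Rational(15175, 3681) (k = Add(3, Mul(-1, Mul(Add(1697, 2435), Pow(-3681, -1)))) = Add(3, Mul(-1, Mul(4132, Rational(-1, 3681)))) = Add(3, Mul(-1, Rational(-4132, 3681))) = Add(3, Rational(4132, 3681)) = Rational(15175, 3681) ≈ 4.1225)
Function('E')(S, P) = Mul(Rational(-1, 4), S) (Function('E')(S, P) = Mul(Rational(1, 4), Add(Mul(S, -2), S)) = Mul(Rational(1, 4), Add(Mul(-2, S), S)) = Mul(Rational(1, 4), Mul(-1, S)) = Mul(Rational(-1, 4), S))
Add(k, Mul(-1, Function('E')(14, -42))) = Add(Rational(15175, 3681), Mul(-1, Mul(Rational(-1, 4), 14))) = Add(Rational(15175, 3681), Mul(-1, Rational(-7, 2))) = Add(Rational(15175, 3681), Rational(7, 2)) = Rational(56117, 7362)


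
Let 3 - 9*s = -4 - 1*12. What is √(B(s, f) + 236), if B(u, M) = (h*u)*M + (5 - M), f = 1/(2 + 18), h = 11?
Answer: √2179/3 ≈ 15.560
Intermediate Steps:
s = 19/9 (s = ⅓ - (-4 - 1*12)/9 = ⅓ - (-4 - 12)/9 = ⅓ - ⅑*(-16) = ⅓ + 16/9 = 19/9 ≈ 2.1111)
f = 1/20 ≈ 0.050000
B(u, M) = 5 - M + 11*M*u (B(u, M) = (11*u)*M + (5 - M) = 11*M*u + (5 - M) = 5 - M + 11*M*u)
√(B(s, f) + 236) = √((5 - 1*1/20 + 11*(1/20)*(19/9)) + 236) = √((5 - 1/20 + 209/180) + 236) = √(55/9 + 236) = √(2179/9) = √2179/3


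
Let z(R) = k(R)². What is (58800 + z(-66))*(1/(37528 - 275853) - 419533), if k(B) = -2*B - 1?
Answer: -7594975946289186/238325 ≈ -3.1868e+10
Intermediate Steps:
k(B) = -1 - 2*B
z(R) = (-1 - 2*R)²
(58800 + z(-66))*(1/(37528 - 275853) - 419533) = (58800 + (1 + 2*(-66))²)*(1/(37528 - 275853) - 419533) = (58800 + (1 - 132)²)*(1/(-238325) - 419533) = (58800 + (-131)²)*(-1/238325 - 419533) = (58800 + 17161)*(-99985202226/238325) = 75961*(-99985202226/238325) = -7594975946289186/238325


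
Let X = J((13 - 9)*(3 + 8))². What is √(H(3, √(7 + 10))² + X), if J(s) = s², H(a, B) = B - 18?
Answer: 3*√(416493 - 4*√17) ≈ 1936.0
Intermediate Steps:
H(a, B) = -18 + B
X = 3748096 (X = (((13 - 9)*(3 + 8))²)² = ((4*11)²)² = (44²)² = 1936² = 3748096)
√(H(3, √(7 + 10))² + X) = √((-18 + √(7 + 10))² + 3748096) = √((-18 + √17)² + 3748096) = √(3748096 + (-18 + √17)²)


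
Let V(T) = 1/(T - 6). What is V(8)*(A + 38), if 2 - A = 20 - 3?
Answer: 23/2 ≈ 11.500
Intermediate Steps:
A = -15 (A = 2 - (20 - 3) = 2 - 1*17 = 2 - 17 = -15)
V(T) = 1/(-6 + T)
V(8)*(A + 38) = (-15 + 38)/(-6 + 8) = 23/2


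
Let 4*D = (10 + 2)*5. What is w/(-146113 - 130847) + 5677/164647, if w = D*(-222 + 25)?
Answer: 19607941/434291744 ≈ 0.045149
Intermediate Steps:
D = 15 (D = ((10 + 2)*5)/4 = (12*5)/4 = (¼)*60 = 15)
w = -2955 (w = 15*(-222 + 25) = 15*(-197) = -2955)
w/(-146113 - 130847) + 5677/164647 = -2955/(-146113 - 130847) + 5677/164647 = -2955/(-276960) + 5677*(1/164647) = -2955*(-1/276960) + 811/23521 = 197/18464 + 811/23521 = 19607941/434291744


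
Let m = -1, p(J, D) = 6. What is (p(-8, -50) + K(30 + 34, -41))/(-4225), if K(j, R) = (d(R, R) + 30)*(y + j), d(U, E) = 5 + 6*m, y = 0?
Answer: -1862/4225 ≈ -0.44071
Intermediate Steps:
d(U, E) = -1 (d(U, E) = 5 + 6*(-1) = 5 - 6 = -1)
K(j, R) = 29*j (K(j, R) = (-1 + 30)*(0 + j) = 29*j)
(p(-8, -50) + K(30 + 34, -41))/(-4225) = (6 + 29*(30 + 34))/(-4225) = (6 + 29*64)*(-1/4225) = (6 + 1856)*(-1/4225) = 1862*(-1/4225) = -1862/4225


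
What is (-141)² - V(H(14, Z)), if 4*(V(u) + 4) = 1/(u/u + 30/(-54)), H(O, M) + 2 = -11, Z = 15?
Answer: 318151/16 ≈ 19884.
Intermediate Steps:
H(O, M) = -13 (H(O, M) = -2 - 11 = -13)
V(u) = -55/16 (V(u) = -4 + 1/(4*(u/u + 30/(-54))) = -4 + 1/(4*(1 + 30*(-1/54))) = -4 + 1/(4*(1 - 5/9)) = -4 + 1/(4*(4/9)) = -4 + (¼)*(9/4) = -4 + 9/16 = -55/16)
(-141)² - V(H(14, Z)) = (-141)² - 1*(-55/16) = 19881 + 55/16 = 318151/16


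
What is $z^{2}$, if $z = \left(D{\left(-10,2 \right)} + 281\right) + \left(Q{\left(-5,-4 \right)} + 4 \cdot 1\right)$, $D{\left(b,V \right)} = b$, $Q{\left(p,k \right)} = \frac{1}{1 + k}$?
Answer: $\frac{678976}{9} \approx 75442.0$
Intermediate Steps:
$z = \frac{824}{3}$ ($z = \left(-10 + 281\right) + \left(\frac{1}{1 - 4} + 4 \cdot 1\right) = 271 + \left(\frac{1}{-3} + 4\right) = 271 + \left(- \frac{1}{3} + 4\right) = 271 + \frac{11}{3} = \frac{824}{3} \approx 274.67$)
$z^{2} = \left(\frac{824}{3}\right)^{2} = \frac{678976}{9}$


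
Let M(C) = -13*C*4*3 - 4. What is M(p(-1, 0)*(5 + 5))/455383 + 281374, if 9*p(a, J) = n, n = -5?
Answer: 384398811314/1366149 ≈ 2.8137e+5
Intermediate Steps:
p(a, J) = -5/9 (p(a, J) = (1/9)*(-5) = -5/9)
M(C) = -4 - 156*C (M(C) = -13*4*C*3 - 4 = -156*C - 4 = -4 - 156*C)
M(p(-1, 0)*(5 + 5))/455383 + 281374 = (-4 - (-260)*(5 + 5)/3)/455383 + 281374 = (-4 - (-260)*10/3)*(1/455383) + 281374 = (-4 - 156*(-50/9))*(1/455383) + 281374 = (-4 + 2600/3)*(1/455383) + 281374 = (2588/3)*(1/455383) + 281374 = 2588/1366149 + 281374 = 384398811314/1366149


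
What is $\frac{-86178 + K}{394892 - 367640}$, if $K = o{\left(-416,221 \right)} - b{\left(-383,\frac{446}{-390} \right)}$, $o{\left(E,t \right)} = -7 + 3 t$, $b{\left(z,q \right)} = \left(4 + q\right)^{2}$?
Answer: $- \frac{3252284299}{1036257300} \approx -3.1385$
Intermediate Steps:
$K = \frac{24634151}{38025}$ ($K = \left(-7 + 3 \cdot 221\right) - \left(4 + \frac{446}{-390}\right)^{2} = \left(-7 + 663\right) - \left(4 + 446 \left(- \frac{1}{390}\right)\right)^{2} = 656 - \left(4 - \frac{223}{195}\right)^{2} = 656 - \left(\frac{557}{195}\right)^{2} = 656 - \frac{310249}{38025} = \frac{24634151}{38025} \approx 647.84$)
$\frac{-86178 + K}{394892 - 367640} = \frac{-86178 + \frac{24634151}{38025}}{394892 - 367640} = - \frac{3252284299}{38025 \cdot 27252} = \left(- \frac{3252284299}{38025}\right) \frac{1}{27252} = - \frac{3252284299}{1036257300}$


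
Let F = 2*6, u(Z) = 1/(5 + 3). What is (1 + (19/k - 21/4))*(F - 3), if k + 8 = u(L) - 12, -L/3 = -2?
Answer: -9933/212 ≈ -46.854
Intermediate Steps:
L = 6 (L = -3*(-2) = 6)
u(Z) = ⅛ (u(Z) = 1/8 = ⅛)
k = -159/8 (k = -8 + (⅛ - 12) = -8 - 95/8 = -159/8 ≈ -19.875)
F = 12
(1 + (19/k - 21/4))*(F - 3) = (1 + (19/(-159/8) - 21/4))*(12 - 3) = (1 + (19*(-8/159) - 21*¼))*9 = (1 + (-152/159 - 21/4))*9 = (1 - 3947/636)*9 = -3311/636*9 = -9933/212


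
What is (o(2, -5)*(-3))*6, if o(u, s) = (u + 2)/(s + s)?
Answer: 36/5 ≈ 7.2000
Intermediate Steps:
o(u, s) = (2 + u)/(2*s) (o(u, s) = (2 + u)/((2*s)) = (2 + u)*(1/(2*s)) = (2 + u)/(2*s))
(o(2, -5)*(-3))*6 = (((½)*(2 + 2)/(-5))*(-3))*6 = (((½)*(-⅕)*4)*(-3))*6 = -⅖*(-3)*6 = (6/5)*6 = 36/5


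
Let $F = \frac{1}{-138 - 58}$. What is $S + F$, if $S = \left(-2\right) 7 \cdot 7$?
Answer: $- \frac{19209}{196} \approx -98.005$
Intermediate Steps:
$F = - \frac{1}{196}$ ($F = \frac{1}{-138 - 58} = \frac{1}{-196} = - \frac{1}{196} \approx -0.005102$)
$S = -98$ ($S = \left(-14\right) 7 = -98$)
$S + F = -98 - \frac{1}{196} = - \frac{19209}{196}$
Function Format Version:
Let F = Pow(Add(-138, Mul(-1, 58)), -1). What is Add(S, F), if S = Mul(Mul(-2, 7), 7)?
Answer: Rational(-19209, 196) ≈ -98.005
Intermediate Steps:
F = Rational(-1, 196) (F = Pow(Add(-138, -58), -1) = Pow(-196, -1) = Rational(-1, 196) ≈ -0.0051020)
S = -98 (S = Mul(-14, 7) = -98)
Add(S, F) = Add(-98, Rational(-1, 196)) = Rational(-19209, 196)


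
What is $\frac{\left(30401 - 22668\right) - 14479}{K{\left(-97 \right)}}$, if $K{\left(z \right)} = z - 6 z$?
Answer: $- \frac{6746}{485} \approx -13.909$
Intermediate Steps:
$K{\left(z \right)} = - 5 z$
$\frac{\left(30401 - 22668\right) - 14479}{K{\left(-97 \right)}} = \frac{\left(30401 - 22668\right) - 14479}{\left(-5\right) \left(-97\right)} = \frac{7733 - 14479}{485} = \left(-6746\right) \frac{1}{485} = - \frac{6746}{485}$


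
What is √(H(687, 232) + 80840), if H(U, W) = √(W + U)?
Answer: √(80840 + √919) ≈ 284.38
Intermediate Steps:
H(U, W) = √(U + W)
√(H(687, 232) + 80840) = √(√(687 + 232) + 80840) = √(√919 + 80840) = √(80840 + √919)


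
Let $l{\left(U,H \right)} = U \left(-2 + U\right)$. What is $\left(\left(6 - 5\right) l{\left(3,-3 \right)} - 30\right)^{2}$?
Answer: $729$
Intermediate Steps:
$\left(\left(6 - 5\right) l{\left(3,-3 \right)} - 30\right)^{2} = \left(\left(6 - 5\right) 3 \left(-2 + 3\right) - 30\right)^{2} = \left(1 \cdot 3 \cdot 1 - 30\right)^{2} = \left(1 \cdot 3 - 30\right)^{2} = \left(3 - 30\right)^{2} = \left(-27\right)^{2} = 729$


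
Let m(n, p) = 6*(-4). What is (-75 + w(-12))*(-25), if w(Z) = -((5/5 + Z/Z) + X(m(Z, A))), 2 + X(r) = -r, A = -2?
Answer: 2475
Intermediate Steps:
m(n, p) = -24
X(r) = -2 - r
w(Z) = -24 (w(Z) = -((5/5 + Z/Z) + (-2 - 1*(-24))) = -((5*(1/5) + 1) + (-2 + 24)) = -((1 + 1) + 22) = -(2 + 22) = -1*24 = -24)
(-75 + w(-12))*(-25) = (-75 - 24)*(-25) = -99*(-25) = 2475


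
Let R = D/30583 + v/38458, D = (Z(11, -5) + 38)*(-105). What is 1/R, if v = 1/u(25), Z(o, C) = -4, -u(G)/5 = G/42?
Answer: -88247375/10302021 ≈ -8.5660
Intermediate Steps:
u(G) = -5*G/42
v = -42/125 (v = 1/(-5/42*25) = 1/(-125/42) = -42/125 ≈ -0.33600)
D = -3570 (D = (-4 + 38)*(-105) = 34*(-105) = -3570)
R = -10302021/88247375 (R = -3570/30583 - 42/125/38458 = -3570*1/30583 - 42/125*1/38458 = -30/257 - 3/343375 = -10302021/88247375 ≈ -0.11674)
1/R = 1/(-10302021/88247375) = -88247375/10302021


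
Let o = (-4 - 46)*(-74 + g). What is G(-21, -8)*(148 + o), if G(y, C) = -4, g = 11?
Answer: -13192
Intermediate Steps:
o = 3150 (o = (-4 - 46)*(-74 + 11) = -50*(-63) = 3150)
G(-21, -8)*(148 + o) = -4*(148 + 3150) = -4*3298 = -13192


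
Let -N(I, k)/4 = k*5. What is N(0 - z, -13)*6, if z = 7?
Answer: 1560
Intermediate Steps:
N(I, k) = -20*k (N(I, k) = -4*k*5 = -20*k)
N(0 - z, -13)*6 = -20*(-13)*6 = 260*6 = 1560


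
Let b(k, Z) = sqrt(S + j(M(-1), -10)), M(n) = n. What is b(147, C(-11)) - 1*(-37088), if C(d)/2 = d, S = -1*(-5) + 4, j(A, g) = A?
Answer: 37088 + 2*sqrt(2) ≈ 37091.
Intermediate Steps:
S = 9 (S = 5 + 4 = 9)
C(d) = 2*d
b(k, Z) = 2*sqrt(2) (b(k, Z) = sqrt(9 - 1) = sqrt(8) = 2*sqrt(2))
b(147, C(-11)) - 1*(-37088) = 2*sqrt(2) - 1*(-37088) = 2*sqrt(2) + 37088 = 37088 + 2*sqrt(2)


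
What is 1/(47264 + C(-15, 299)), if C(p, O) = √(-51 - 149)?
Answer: 5908/279235737 - 5*I*√2/1116942948 ≈ 2.1158e-5 - 6.3307e-9*I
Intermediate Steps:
C(p, O) = 10*I*√2 (C(p, O) = √(-200) = 10*I*√2)
1/(47264 + C(-15, 299)) = 1/(47264 + 10*I*√2)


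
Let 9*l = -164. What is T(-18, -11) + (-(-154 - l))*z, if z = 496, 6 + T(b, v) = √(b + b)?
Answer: 606058/9 + 6*I ≈ 67340.0 + 6.0*I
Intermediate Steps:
l = -164/9 (l = (⅑)*(-164) = -164/9 ≈ -18.222)
T(b, v) = -6 + √2*√b (T(b, v) = -6 + √(b + b) = -6 + √(2*b) = -6 + √2*√b)
T(-18, -11) + (-(-154 - l))*z = (-6 + √2*√(-18)) - (-154 - 1*(-164/9))*496 = (-6 + √2*(3*I*√2)) - (-154 + 164/9)*496 = (-6 + 6*I) - 1*(-1222/9)*496 = (-6 + 6*I) + (1222/9)*496 = (-6 + 6*I) + 606112/9 = 606058/9 + 6*I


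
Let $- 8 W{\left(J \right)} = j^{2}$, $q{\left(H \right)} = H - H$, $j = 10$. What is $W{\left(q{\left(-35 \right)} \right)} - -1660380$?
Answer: $\frac{3320735}{2} \approx 1.6604 \cdot 10^{6}$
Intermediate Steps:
$q{\left(H \right)} = 0$
$W{\left(J \right)} = - \frac{25}{2}$ ($W{\left(J \right)} = - \frac{10^{2}}{8} = \left(- \frac{1}{8}\right) 100 = - \frac{25}{2}$)
$W{\left(q{\left(-35 \right)} \right)} - -1660380 = - \frac{25}{2} - -1660380 = - \frac{25}{2} + 1660380 = \frac{3320735}{2}$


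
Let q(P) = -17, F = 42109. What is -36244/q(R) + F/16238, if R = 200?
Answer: 34661525/16238 ≈ 2134.6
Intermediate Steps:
-36244/q(R) + F/16238 = -36244/(-17) + 42109/16238 = -36244*(-1/17) + 42109*(1/16238) = 2132 + 42109/16238 = 34661525/16238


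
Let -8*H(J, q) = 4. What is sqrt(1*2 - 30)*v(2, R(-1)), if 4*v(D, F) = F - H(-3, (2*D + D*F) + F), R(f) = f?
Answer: -I*sqrt(7)/4 ≈ -0.66144*I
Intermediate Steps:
H(J, q) = -1/2 (H(J, q) = -1/8*4 = -1/2)
v(D, F) = 1/8 + F/4 (v(D, F) = (F - 1*(-1/2))/4 = (F + 1/2)/4 = (1/2 + F)/4 = 1/8 + F/4)
sqrt(1*2 - 30)*v(2, R(-1)) = sqrt(1*2 - 30)*(1/8 + (1/4)*(-1)) = sqrt(2 - 30)*(1/8 - 1/4) = sqrt(-28)*(-1/8) = (2*I*sqrt(7))*(-1/8) = -I*sqrt(7)/4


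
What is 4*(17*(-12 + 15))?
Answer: 204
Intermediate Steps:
4*(17*(-12 + 15)) = 4*(17*3) = 4*51 = 204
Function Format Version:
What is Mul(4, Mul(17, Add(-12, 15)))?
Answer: 204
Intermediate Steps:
Mul(4, Mul(17, Add(-12, 15))) = Mul(4, Mul(17, 3)) = Mul(4, 51) = 204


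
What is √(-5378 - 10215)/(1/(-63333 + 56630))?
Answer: -6703*I*√15593 ≈ -8.3702e+5*I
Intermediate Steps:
√(-5378 - 10215)/(1/(-63333 + 56630)) = √(-15593)/(1/(-6703)) = (I*√15593)/(-1/6703) = (I*√15593)*(-6703) = -6703*I*√15593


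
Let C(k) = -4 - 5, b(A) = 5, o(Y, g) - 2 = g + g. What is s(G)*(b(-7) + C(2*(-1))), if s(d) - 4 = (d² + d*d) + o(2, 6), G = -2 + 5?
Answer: -144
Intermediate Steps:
o(Y, g) = 2 + 2*g (o(Y, g) = 2 + (g + g) = 2 + 2*g)
G = 3
s(d) = 18 + 2*d² (s(d) = 4 + ((d² + d*d) + (2 + 2*6)) = 4 + ((d² + d²) + (2 + 12)) = 4 + (2*d² + 14) = 4 + (14 + 2*d²) = 18 + 2*d²)
C(k) = -9
s(G)*(b(-7) + C(2*(-1))) = (18 + 2*3²)*(5 - 9) = (18 + 2*9)*(-4) = (18 + 18)*(-4) = 36*(-4) = -144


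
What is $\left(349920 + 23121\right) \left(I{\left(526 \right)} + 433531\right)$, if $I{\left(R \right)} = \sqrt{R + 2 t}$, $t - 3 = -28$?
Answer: $161724837771 + 746082 \sqrt{119} \approx 1.6173 \cdot 10^{11}$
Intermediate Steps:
$t = -25$ ($t = 3 - 28 = -25$)
$I{\left(R \right)} = \sqrt{-50 + R}$ ($I{\left(R \right)} = \sqrt{R + 2 \left(-25\right)} = \sqrt{R - 50} = \sqrt{-50 + R}$)
$\left(349920 + 23121\right) \left(I{\left(526 \right)} + 433531\right) = \left(349920 + 23121\right) \left(\sqrt{-50 + 526} + 433531\right) = 373041 \left(\sqrt{476} + 433531\right) = 373041 \left(2 \sqrt{119} + 433531\right) = 373041 \left(433531 + 2 \sqrt{119}\right) = 161724837771 + 746082 \sqrt{119}$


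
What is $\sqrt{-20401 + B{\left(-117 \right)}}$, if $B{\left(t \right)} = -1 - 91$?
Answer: $9 i \sqrt{253} \approx 143.15 i$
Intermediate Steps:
$B{\left(t \right)} = -92$ ($B{\left(t \right)} = -1 - 91 = -92$)
$\sqrt{-20401 + B{\left(-117 \right)}} = \sqrt{-20401 - 92} = \sqrt{-20493} = 9 i \sqrt{253}$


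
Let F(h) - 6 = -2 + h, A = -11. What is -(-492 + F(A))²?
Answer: -249001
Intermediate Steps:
F(h) = 4 + h (F(h) = 6 + (-2 + h) = 4 + h)
-(-492 + F(A))² = -(-492 + (4 - 11))² = -(-492 - 7)² = -1*(-499)² = -1*249001 = -249001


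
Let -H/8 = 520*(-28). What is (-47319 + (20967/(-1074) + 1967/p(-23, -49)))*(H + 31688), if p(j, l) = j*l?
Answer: -202130574682852/28819 ≈ -7.0138e+9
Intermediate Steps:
H = 116480 (H = -4160*(-28) = -8*(-14560) = 116480)
(-47319 + (20967/(-1074) + 1967/p(-23, -49)))*(H + 31688) = (-47319 + (20967/(-1074) + 1967/((-23*(-49)))))*(116480 + 31688) = (-47319 + (20967*(-1/1074) + 1967/1127))*148168 = (-47319 + (-6989/358 + 1967*(1/1127)))*148168 = (-47319 + (-6989/358 + 281/161))*148168 = (-47319 - 1024631/57638)*148168 = -2728397153/57638*148168 = -202130574682852/28819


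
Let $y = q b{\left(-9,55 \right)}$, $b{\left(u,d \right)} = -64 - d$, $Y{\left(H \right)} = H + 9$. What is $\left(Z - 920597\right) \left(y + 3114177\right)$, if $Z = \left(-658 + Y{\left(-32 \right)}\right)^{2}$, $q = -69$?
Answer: $-1426419244368$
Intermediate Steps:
$Y{\left(H \right)} = 9 + H$
$Z = 463761$ ($Z = \left(-658 + \left(9 - 32\right)\right)^{2} = \left(-658 - 23\right)^{2} = \left(-681\right)^{2} = 463761$)
$y = 8211$ ($y = - 69 \left(-64 - 55\right) = \left(-69\right) \left(-119\right) = 8211$)
$\left(Z - 920597\right) \left(y + 3114177\right) = \left(463761 - 920597\right) \left(8211 + 3114177\right) = \left(-456836\right) 3122388 = -1426419244368$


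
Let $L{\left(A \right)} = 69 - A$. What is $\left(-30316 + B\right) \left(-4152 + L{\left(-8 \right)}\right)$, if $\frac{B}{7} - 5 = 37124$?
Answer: $-935567025$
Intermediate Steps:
$B = 259903$ ($B = 35 + 7 \cdot 37124 = 35 + 259868 = 259903$)
$\left(-30316 + B\right) \left(-4152 + L{\left(-8 \right)}\right) = \left(-30316 + 259903\right) \left(-4152 + \left(69 - -8\right)\right) = 229587 \left(-4152 + \left(69 + 8\right)\right) = 229587 \left(-4152 + 77\right) = 229587 \left(-4075\right) = -935567025$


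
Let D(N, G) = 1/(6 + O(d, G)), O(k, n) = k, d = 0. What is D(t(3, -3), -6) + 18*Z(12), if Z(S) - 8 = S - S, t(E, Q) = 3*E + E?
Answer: 865/6 ≈ 144.17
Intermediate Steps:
t(E, Q) = 4*E
D(N, G) = 1/6 (D(N, G) = 1/(6 + 0) = 1/6)
Z(S) = 8 (Z(S) = 8 + (S - S) = 8 + 0 = 8)
D(t(3, -3), -6) + 18*Z(12) = 1/6 + 18*8 = 1/6 + 144 = 865/6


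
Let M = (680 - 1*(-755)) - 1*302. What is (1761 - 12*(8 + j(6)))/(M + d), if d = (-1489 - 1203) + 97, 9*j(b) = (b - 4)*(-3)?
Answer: -1673/1462 ≈ -1.1443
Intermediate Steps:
j(b) = 4/3 - b/3 (j(b) = ((b - 4)*(-3))/9 = ((-4 + b)*(-3))/9 = (12 - 3*b)/9 = 4/3 - b/3)
M = 1133 (M = (680 + 755) - 302 = 1435 - 302 = 1133)
d = -2595 (d = -2692 + 97 = -2595)
(1761 - 12*(8 + j(6)))/(M + d) = (1761 - 12*(8 + (4/3 - 1/3*6)))/(1133 - 2595) = (1761 - 12*(8 + (4/3 - 2)))/(-1462) = (1761 - 12*(8 - 2/3))*(-1/1462) = (1761 - 12*22/3)*(-1/1462) = (1761 - 88)*(-1/1462) = 1673*(-1/1462) = -1673/1462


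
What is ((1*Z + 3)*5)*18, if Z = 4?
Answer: 630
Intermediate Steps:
((1*Z + 3)*5)*18 = ((1*4 + 3)*5)*18 = ((4 + 3)*5)*18 = (7*5)*18 = 35*18 = 630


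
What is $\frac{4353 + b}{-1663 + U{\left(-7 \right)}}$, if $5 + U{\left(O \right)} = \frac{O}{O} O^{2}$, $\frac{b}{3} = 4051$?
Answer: $- \frac{16506}{1619} \approx -10.195$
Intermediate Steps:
$b = 12153$ ($b = 3 \cdot 4051 = 12153$)
$U{\left(O \right)} = -5 + O^{2}$ ($U{\left(O \right)} = -5 + \frac{O}{O} O^{2} = -5 + 1 O^{2} = -5 + O^{2}$)
$\frac{4353 + b}{-1663 + U{\left(-7 \right)}} = \frac{4353 + 12153}{-1663 - \left(5 - \left(-7\right)^{2}\right)} = \frac{16506}{-1663 + \left(-5 + 49\right)} = \frac{16506}{-1663 + 44} = \frac{16506}{-1619} = 16506 \left(- \frac{1}{1619}\right) = - \frac{16506}{1619}$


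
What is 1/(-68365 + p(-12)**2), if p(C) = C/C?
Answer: -1/68364 ≈ -1.4628e-5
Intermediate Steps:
p(C) = 1
1/(-68365 + p(-12)**2) = 1/(-68365 + 1**2) = 1/(-68365 + 1) = 1/(-68364) = -1/68364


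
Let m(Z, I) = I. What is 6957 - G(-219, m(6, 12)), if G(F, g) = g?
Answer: 6945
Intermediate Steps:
6957 - G(-219, m(6, 12)) = 6957 - 1*12 = 6957 - 12 = 6945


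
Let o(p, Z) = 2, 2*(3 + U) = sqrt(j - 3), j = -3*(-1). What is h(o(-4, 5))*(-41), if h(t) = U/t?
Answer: 123/2 ≈ 61.500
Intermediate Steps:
j = 3
U = -3 (U = -3 + sqrt(3 - 3)/2 = -3 + sqrt(0)/2 = -3 + (1/2)*0 = -3 + 0 = -3)
h(t) = -3/t
h(o(-4, 5))*(-41) = -3/2*(-41) = 123/2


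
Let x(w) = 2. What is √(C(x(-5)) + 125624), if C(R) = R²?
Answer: 38*√87 ≈ 354.44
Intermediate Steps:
√(C(x(-5)) + 125624) = √(2² + 125624) = √(4 + 125624) = √125628 = 38*√87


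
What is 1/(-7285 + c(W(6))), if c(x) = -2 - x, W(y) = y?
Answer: -1/7293 ≈ -0.00013712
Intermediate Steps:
1/(-7285 + c(W(6))) = 1/(-7285 + (-2 - 1*6)) = 1/(-7285 + (-2 - 6)) = 1/(-7285 - 8) = 1/(-7293) = -1/7293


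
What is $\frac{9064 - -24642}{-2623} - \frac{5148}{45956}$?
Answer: $- \frac{390624035}{30135647} \approx -12.962$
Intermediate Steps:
$\frac{9064 - -24642}{-2623} - \frac{5148}{45956} = \left(9064 + 24642\right) \left(- \frac{1}{2623}\right) - \frac{1287}{11489} = 33706 \left(- \frac{1}{2623}\right) - \frac{1287}{11489} = - \frac{33706}{2623} - \frac{1287}{11489} = - \frac{390624035}{30135647}$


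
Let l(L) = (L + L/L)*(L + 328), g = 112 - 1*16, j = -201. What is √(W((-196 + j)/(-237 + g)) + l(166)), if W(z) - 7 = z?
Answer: √1640337882/141 ≈ 287.24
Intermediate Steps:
g = 96 (g = 112 - 16 = 96)
W(z) = 7 + z
l(L) = (1 + L)*(328 + L) (l(L) = (L + 1)*(328 + L) = (1 + L)*(328 + L))
√(W((-196 + j)/(-237 + g)) + l(166)) = √((7 + (-196 - 201)/(-237 + 96)) + (328 + 166² + 329*166)) = √((7 - 397/(-141)) + (328 + 27556 + 54614)) = √((7 - 397*(-1/141)) + 82498) = √((7 + 397/141) + 82498) = √(1384/141 + 82498) = √(11633602/141) = √1640337882/141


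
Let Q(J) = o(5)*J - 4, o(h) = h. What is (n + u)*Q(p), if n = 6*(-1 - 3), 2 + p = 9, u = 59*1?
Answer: 1085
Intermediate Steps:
u = 59
p = 7 (p = -2 + 9 = 7)
n = -24 (n = 6*(-4) = -24)
Q(J) = -4 + 5*J (Q(J) = 5*J - 4 = -4 + 5*J)
(n + u)*Q(p) = (-24 + 59)*(-4 + 5*7) = 35*(-4 + 35) = 35*31 = 1085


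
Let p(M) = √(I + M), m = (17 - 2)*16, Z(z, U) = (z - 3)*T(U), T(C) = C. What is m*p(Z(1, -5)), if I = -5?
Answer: 240*√5 ≈ 536.66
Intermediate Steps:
Z(z, U) = U*(-3 + z) (Z(z, U) = (z - 3)*U = (-3 + z)*U = U*(-3 + z))
m = 240 (m = 15*16 = 240)
p(M) = √(-5 + M)
m*p(Z(1, -5)) = 240*√(-5 - 5*(-3 + 1)) = 240*√(-5 - 5*(-2)) = 240*√(-5 + 10) = 240*√5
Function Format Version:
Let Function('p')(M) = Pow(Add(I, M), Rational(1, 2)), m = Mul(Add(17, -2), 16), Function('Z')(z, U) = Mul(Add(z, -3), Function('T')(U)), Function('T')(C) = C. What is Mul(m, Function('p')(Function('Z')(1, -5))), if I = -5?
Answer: Mul(240, Pow(5, Rational(1, 2))) ≈ 536.66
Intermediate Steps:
Function('Z')(z, U) = Mul(U, Add(-3, z)) (Function('Z')(z, U) = Mul(Add(z, -3), U) = Mul(Add(-3, z), U) = Mul(U, Add(-3, z)))
m = 240 (m = Mul(15, 16) = 240)
Function('p')(M) = Pow(Add(-5, M), Rational(1, 2))
Mul(m, Function('p')(Function('Z')(1, -5))) = Mul(240, Pow(Add(-5, Mul(-5, Add(-3, 1))), Rational(1, 2))) = Mul(240, Pow(Add(-5, Mul(-5, -2)), Rational(1, 2))) = Mul(240, Pow(Add(-5, 10), Rational(1, 2))) = Mul(240, Pow(5, Rational(1, 2)))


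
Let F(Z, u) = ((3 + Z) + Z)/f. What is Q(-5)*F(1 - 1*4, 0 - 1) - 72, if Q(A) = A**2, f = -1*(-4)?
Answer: -363/4 ≈ -90.750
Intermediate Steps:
f = 4
F(Z, u) = 3/4 + Z/2 (F(Z, u) = ((3 + Z) + Z)/4 = (3 + 2*Z)*(1/4) = 3/4 + Z/2)
Q(-5)*F(1 - 1*4, 0 - 1) - 72 = (-5)**2*(3/4 + (1 - 1*4)/2) - 72 = 25*(3/4 + (1 - 4)/2) - 72 = 25*(3/4 + (1/2)*(-3)) - 72 = 25*(3/4 - 3/2) - 72 = 25*(-3/4) - 72 = -75/4 - 72 = -363/4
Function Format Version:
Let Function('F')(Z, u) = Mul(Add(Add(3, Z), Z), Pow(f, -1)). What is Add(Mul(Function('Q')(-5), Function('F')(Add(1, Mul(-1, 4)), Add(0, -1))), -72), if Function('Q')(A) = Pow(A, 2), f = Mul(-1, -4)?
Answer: Rational(-363, 4) ≈ -90.750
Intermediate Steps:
f = 4
Function('F')(Z, u) = Add(Rational(3, 4), Mul(Rational(1, 2), Z)) (Function('F')(Z, u) = Mul(Add(Add(3, Z), Z), Pow(4, -1)) = Mul(Add(3, Mul(2, Z)), Rational(1, 4)) = Add(Rational(3, 4), Mul(Rational(1, 2), Z)))
Add(Mul(Function('Q')(-5), Function('F')(Add(1, Mul(-1, 4)), Add(0, -1))), -72) = Add(Mul(Pow(-5, 2), Add(Rational(3, 4), Mul(Rational(1, 2), Add(1, Mul(-1, 4))))), -72) = Add(Mul(25, Add(Rational(3, 4), Mul(Rational(1, 2), Add(1, -4)))), -72) = Add(Mul(25, Add(Rational(3, 4), Mul(Rational(1, 2), -3))), -72) = Add(Mul(25, Add(Rational(3, 4), Rational(-3, 2))), -72) = Add(Mul(25, Rational(-3, 4)), -72) = Add(Rational(-75, 4), -72) = Rational(-363, 4)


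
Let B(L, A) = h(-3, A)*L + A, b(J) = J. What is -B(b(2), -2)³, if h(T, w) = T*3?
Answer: 8000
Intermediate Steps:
h(T, w) = 3*T
B(L, A) = A - 9*L (B(L, A) = (3*(-3))*L + A = -9*L + A = A - 9*L)
-B(b(2), -2)³ = -(-2 - 9*2)³ = -(-2 - 18)³ = -1*(-20)³ = -1*(-8000) = 8000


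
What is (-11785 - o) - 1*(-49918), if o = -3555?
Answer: 41688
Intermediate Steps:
(-11785 - o) - 1*(-49918) = (-11785 - 1*(-3555)) - 1*(-49918) = (-11785 + 3555) + 49918 = -8230 + 49918 = 41688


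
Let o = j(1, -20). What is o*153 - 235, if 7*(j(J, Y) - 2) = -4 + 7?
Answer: 956/7 ≈ 136.57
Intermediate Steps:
j(J, Y) = 17/7 (j(J, Y) = 2 + (-4 + 7)/7 = 2 + (⅐)*3 = 2 + 3/7 = 17/7)
o = 17/7 ≈ 2.4286
o*153 - 235 = (17/7)*153 - 235 = 2601/7 - 235 = 956/7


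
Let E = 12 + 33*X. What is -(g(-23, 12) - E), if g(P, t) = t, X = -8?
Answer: -264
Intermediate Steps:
E = -252 (E = 12 + 33*(-8) = 12 - 264 = -252)
-(g(-23, 12) - E) = -(12 - 1*(-252)) = -(12 + 252) = -1*264 = -264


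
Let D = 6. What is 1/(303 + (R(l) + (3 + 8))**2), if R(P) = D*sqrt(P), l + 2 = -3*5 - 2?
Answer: -I/(132*sqrt(19) + 260*I) ≈ -0.00065219 - 0.0014433*I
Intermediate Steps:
l = -19 (l = -2 + (-3*5 - 2) = -2 + (-15 - 2) = -2 - 17 = -19)
R(P) = 6*sqrt(P)
1/(303 + (R(l) + (3 + 8))**2) = 1/(303 + (6*sqrt(-19) + (3 + 8))**2) = 1/(303 + (6*(I*sqrt(19)) + 11)**2) = 1/(303 + (6*I*sqrt(19) + 11)**2) = 1/(303 + (11 + 6*I*sqrt(19))**2)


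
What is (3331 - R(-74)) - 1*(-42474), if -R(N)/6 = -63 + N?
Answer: 44983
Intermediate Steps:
R(N) = 378 - 6*N (R(N) = -6*(-63 + N) = 378 - 6*N)
(3331 - R(-74)) - 1*(-42474) = (3331 - (378 - 6*(-74))) - 1*(-42474) = (3331 - (378 + 444)) + 42474 = (3331 - 1*822) + 42474 = (3331 - 822) + 42474 = 2509 + 42474 = 44983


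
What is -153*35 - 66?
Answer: -5421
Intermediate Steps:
-153*35 - 66 = -5355 - 66 = -5421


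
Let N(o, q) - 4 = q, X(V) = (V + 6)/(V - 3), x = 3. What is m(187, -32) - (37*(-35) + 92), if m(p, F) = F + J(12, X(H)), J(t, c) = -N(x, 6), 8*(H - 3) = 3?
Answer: 1161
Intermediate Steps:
H = 27/8 (H = 3 + (⅛)*3 = 3 + 3/8 = 27/8 ≈ 3.3750)
X(V) = (6 + V)/(-3 + V)
N(o, q) = 4 + q
J(t, c) = -10 (J(t, c) = -(4 + 6) = -1*10 = -10)
m(p, F) = -10 + F (m(p, F) = F - 10 = -10 + F)
m(187, -32) - (37*(-35) + 92) = (-10 - 32) - (37*(-35) + 92) = -42 - (-1295 + 92) = -42 - 1*(-1203) = -42 + 1203 = 1161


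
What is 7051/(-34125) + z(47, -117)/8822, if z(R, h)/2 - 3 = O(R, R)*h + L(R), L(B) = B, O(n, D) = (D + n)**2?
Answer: -35308230211/150525375 ≈ -234.57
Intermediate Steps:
z(R, h) = 6 + 2*R + 8*h*R**2 (z(R, h) = 6 + 2*((R + R)**2*h + R) = 6 + 2*((2*R)**2*h + R) = 6 + 2*((4*R**2)*h + R) = 6 + 2*(4*h*R**2 + R) = 6 + 2*(R + 4*h*R**2) = 6 + (2*R + 8*h*R**2) = 6 + 2*R + 8*h*R**2)
7051/(-34125) + z(47, -117)/8822 = 7051/(-34125) + (6 + 2*47 + 8*(-117)*47**2)/8822 = 7051*(-1/34125) + (6 + 94 + 8*(-117)*2209)*(1/8822) = -7051/34125 + (6 + 94 - 2067624)*(1/8822) = -7051/34125 - 2067524*1/8822 = -7051/34125 - 1033762/4411 = -35308230211/150525375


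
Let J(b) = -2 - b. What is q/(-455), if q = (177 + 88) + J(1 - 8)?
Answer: -54/91 ≈ -0.59341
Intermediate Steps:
q = 270 (q = (177 + 88) + (-2 - (1 - 8)) = 265 + (-2 - 1*(-7)) = 265 + (-2 + 7) = 265 + 5 = 270)
q/(-455) = 270/(-455) = 270*(-1/455) = -54/91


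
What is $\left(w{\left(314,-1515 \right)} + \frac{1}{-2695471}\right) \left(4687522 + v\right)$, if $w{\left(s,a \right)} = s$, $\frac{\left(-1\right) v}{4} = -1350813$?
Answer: $\frac{8540608036859182}{2695471} \approx 3.1685 \cdot 10^{9}$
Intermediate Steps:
$v = 5403252$ ($v = \left(-4\right) \left(-1350813\right) = 5403252$)
$\left(w{\left(314,-1515 \right)} + \frac{1}{-2695471}\right) \left(4687522 + v\right) = \left(314 + \frac{1}{-2695471}\right) \left(4687522 + 5403252\right) = \left(314 - \frac{1}{2695471}\right) 10090774 = \frac{846377893}{2695471} \cdot 10090774 = \frac{8540608036859182}{2695471}$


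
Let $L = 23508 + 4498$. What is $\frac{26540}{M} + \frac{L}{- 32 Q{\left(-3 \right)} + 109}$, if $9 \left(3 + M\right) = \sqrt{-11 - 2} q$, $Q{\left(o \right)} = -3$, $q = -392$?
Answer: $\frac{54644008066}{409664005} + \frac{93633120 i \sqrt{13}}{1998361} \approx 133.39 + 168.94 i$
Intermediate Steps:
$L = 28006$
$M = -3 - \frac{392 i \sqrt{13}}{9}$ ($M = -3 + \frac{\sqrt{-11 - 2} \left(-392\right)}{9} = -3 + \frac{\sqrt{-13} \left(-392\right)}{9} = -3 + \frac{i \sqrt{13} \left(-392\right)}{9} = -3 + \frac{\left(-392\right) i \sqrt{13}}{9} = -3 - \frac{392 i \sqrt{13}}{9} \approx -3.0 - 157.04 i$)
$\frac{26540}{M} + \frac{L}{- 32 Q{\left(-3 \right)} + 109} = \frac{26540}{-3 - \frac{392 i \sqrt{13}}{9}} + \frac{28006}{\left(-32\right) \left(-3\right) + 109} = \frac{26540}{-3 - \frac{392 i \sqrt{13}}{9}} + \frac{28006}{96 + 109} = \frac{26540}{-3 - \frac{392 i \sqrt{13}}{9}} + \frac{28006}{205} = \frac{28006}{205} + \frac{26540}{-3 - \frac{392 i \sqrt{13}}{9}}$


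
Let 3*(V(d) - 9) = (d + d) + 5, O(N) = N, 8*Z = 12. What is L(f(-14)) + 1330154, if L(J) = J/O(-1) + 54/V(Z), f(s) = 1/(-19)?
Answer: 884555523/665 ≈ 1.3302e+6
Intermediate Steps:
Z = 3/2 (Z = (1/8)*12 = 3/2 ≈ 1.5000)
f(s) = -1/19
V(d) = 32/3 + 2*d/3 (V(d) = 9 + ((d + d) + 5)/3 = 9 + (2*d + 5)/3 = 9 + (5 + 2*d)/3 = 9 + (5/3 + 2*d/3) = 32/3 + 2*d/3)
L(J) = 162/35 - J (L(J) = J/(-1) + 54/(32/3 + (2/3)*(3/2)) = J*(-1) + 54/(32/3 + 1) = -J + 54/(35/3) = -J + 54*(3/35) = -J + 162/35 = 162/35 - J)
L(f(-14)) + 1330154 = (162/35 - 1*(-1/19)) + 1330154 = (162/35 + 1/19) + 1330154 = 3113/665 + 1330154 = 884555523/665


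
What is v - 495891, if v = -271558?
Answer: -767449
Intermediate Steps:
v - 495891 = -271558 - 495891 = -767449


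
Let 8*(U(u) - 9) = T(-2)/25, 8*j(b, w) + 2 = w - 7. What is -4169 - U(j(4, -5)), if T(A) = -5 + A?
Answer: -835593/200 ≈ -4178.0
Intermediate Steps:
j(b, w) = -9/8 + w/8 (j(b, w) = -¼ + (w - 7)/8 = -¼ + (-7 + w)/8 = -¼ + (-7/8 + w/8) = -9/8 + w/8)
U(u) = 1793/200 (U(u) = 9 + ((-5 - 2)/25)/8 = 9 + (-7*1/25)/8 = 9 + (⅛)*(-7/25) = 9 - 7/200 = 1793/200)
-4169 - U(j(4, -5)) = -4169 - 1*1793/200 = -4169 - 1793/200 = -835593/200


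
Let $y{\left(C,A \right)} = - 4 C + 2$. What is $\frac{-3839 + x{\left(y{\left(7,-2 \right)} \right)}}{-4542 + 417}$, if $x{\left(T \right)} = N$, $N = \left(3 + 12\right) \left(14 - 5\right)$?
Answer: $\frac{3704}{4125} \approx 0.89794$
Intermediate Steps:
$N = 135$ ($N = 15 \cdot 9 = 135$)
$y{\left(C,A \right)} = 2 - 4 C$
$x{\left(T \right)} = 135$
$\frac{-3839 + x{\left(y{\left(7,-2 \right)} \right)}}{-4542 + 417} = \frac{-3839 + 135}{-4542 + 417} = - \frac{3704}{-4125} = \left(-3704\right) \left(- \frac{1}{4125}\right) = \frac{3704}{4125}$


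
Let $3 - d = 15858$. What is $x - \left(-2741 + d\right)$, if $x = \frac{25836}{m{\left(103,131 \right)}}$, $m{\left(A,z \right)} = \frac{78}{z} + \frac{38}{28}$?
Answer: $\frac{113975500}{3581} \approx 31828.0$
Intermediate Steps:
$d = -15855$ ($d = 3 - 15858 = -15855$)
$m{\left(A,z \right)} = \frac{19}{14} + \frac{78}{z}$ ($m{\left(A,z \right)} = \frac{78}{z} + 38 \cdot \frac{1}{28} = \frac{78}{z} + \frac{19}{14} = \frac{19}{14} + \frac{78}{z}$)
$x = \frac{47383224}{3581}$ ($x = \frac{25836}{\frac{19}{14} + \frac{78}{131}} = \frac{25836}{\frac{3581}{1834}} = 25836 \cdot \frac{1834}{3581} = \frac{47383224}{3581} \approx 13232.0$)
$x - \left(-2741 + d\right) = \frac{47383224}{3581} + \left(2741 - -15855\right) = \frac{47383224}{3581} + \left(2741 + 15855\right) = \frac{47383224}{3581} + 18596 = \frac{113975500}{3581}$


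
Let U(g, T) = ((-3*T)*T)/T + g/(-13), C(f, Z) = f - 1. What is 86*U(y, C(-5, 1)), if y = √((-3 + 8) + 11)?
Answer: 19780/13 ≈ 1521.5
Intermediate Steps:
C(f, Z) = -1 + f
y = 4 (y = √(5 + 11) = √16 = 4)
U(g, T) = -3*T - g/13 (U(g, T) = (-3*T²)/T + g*(-1/13) = -3*T - g/13)
86*U(y, C(-5, 1)) = 86*(-3*(-1 - 5) - 1/13*4) = 86*(-3*(-6) - 4/13) = 86*(18 - 4/13) = 86*(230/13) = 19780/13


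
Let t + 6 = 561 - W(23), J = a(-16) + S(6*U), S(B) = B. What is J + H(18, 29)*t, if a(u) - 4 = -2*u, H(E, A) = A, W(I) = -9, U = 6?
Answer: 16428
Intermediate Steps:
a(u) = 4 - 2*u
J = 72 (J = (4 - 2*(-16)) + 6*6 = (4 + 32) + 36 = 36 + 36 = 72)
t = 564 (t = -6 + (561 - 1*(-9)) = -6 + (561 + 9) = -6 + 570 = 564)
J + H(18, 29)*t = 72 + 29*564 = 72 + 16356 = 16428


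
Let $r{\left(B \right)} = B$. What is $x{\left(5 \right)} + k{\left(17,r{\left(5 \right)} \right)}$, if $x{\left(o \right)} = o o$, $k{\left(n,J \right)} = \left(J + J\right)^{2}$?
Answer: $125$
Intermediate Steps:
$k{\left(n,J \right)} = 4 J^{2}$ ($k{\left(n,J \right)} = \left(2 J\right)^{2} = 4 J^{2}$)
$x{\left(o \right)} = o^{2}$
$x{\left(5 \right)} + k{\left(17,r{\left(5 \right)} \right)} = 5^{2} + 4 \cdot 5^{2} = 25 + 4 \cdot 25 = 25 + 100 = 125$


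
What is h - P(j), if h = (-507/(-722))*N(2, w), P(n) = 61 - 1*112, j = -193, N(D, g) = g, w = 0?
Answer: 51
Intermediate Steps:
P(n) = -51 (P(n) = 61 - 112 = -51)
h = 0 (h = -507/(-722)*0 = -507*(-1/722)*0 = (507/722)*0 = 0)
h - P(j) = 0 - 1*(-51) = 0 + 51 = 51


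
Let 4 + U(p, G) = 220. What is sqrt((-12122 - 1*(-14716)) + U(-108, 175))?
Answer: sqrt(2810) ≈ 53.009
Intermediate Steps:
U(p, G) = 216 (U(p, G) = -4 + 220 = 216)
sqrt((-12122 - 1*(-14716)) + U(-108, 175)) = sqrt((-12122 - 1*(-14716)) + 216) = sqrt((-12122 + 14716) + 216) = sqrt(2594 + 216) = sqrt(2810)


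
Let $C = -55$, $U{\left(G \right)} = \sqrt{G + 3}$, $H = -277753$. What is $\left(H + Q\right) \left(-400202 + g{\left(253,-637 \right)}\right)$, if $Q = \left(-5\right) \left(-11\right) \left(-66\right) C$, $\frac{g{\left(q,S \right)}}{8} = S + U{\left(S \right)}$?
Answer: $31654989694 - 624824 i \sqrt{634} \approx 3.1655 \cdot 10^{10} - 1.5733 \cdot 10^{7} i$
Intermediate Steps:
$U{\left(G \right)} = \sqrt{3 + G}$
$g{\left(q,S \right)} = 8 S + 8 \sqrt{3 + S}$ ($g{\left(q,S \right)} = 8 \left(S + \sqrt{3 + S}\right) = 8 S + 8 \sqrt{3 + S}$)
$Q = 199650$ ($Q = \left(-5\right) \left(-11\right) \left(-66\right) \left(-55\right) = 55 \left(-66\right) \left(-55\right) = \left(-3630\right) \left(-55\right) = 199650$)
$\left(H + Q\right) \left(-400202 + g{\left(253,-637 \right)}\right) = \left(-277753 + 199650\right) \left(-400202 + \left(8 \left(-637\right) + 8 \sqrt{3 - 637}\right)\right) = - 78103 \left(-400202 - \left(5096 - 8 \sqrt{-634}\right)\right) = - 78103 \left(-400202 - \left(5096 - 8 i \sqrt{634}\right)\right) = - 78103 \left(-405298 + 8 i \sqrt{634}\right) = 31654989694 - 624824 i \sqrt{634}$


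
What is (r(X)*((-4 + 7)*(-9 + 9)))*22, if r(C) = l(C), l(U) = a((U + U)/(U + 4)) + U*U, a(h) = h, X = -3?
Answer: 0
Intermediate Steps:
l(U) = U**2 + 2*U/(4 + U) (l(U) = (U + U)/(U + 4) + U*U = (2*U)/(4 + U) + U**2 = 2*U/(4 + U) + U**2 = U**2 + 2*U/(4 + U))
r(C) = C*(2 + C*(4 + C))/(4 + C)
(r(X)*((-4 + 7)*(-9 + 9)))*22 = ((-3*(2 - 3*(4 - 3))/(4 - 3))*((-4 + 7)*(-9 + 9)))*22 = ((-3*(2 - 3*1)/1)*(3*0))*22 = (-3*1*(2 - 3)*0)*22 = (-3*1*(-1)*0)*22 = (3*0)*22 = 0*22 = 0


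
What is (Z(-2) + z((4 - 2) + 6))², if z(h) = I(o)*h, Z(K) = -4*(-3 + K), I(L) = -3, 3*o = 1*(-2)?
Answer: 16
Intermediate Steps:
o = -⅔ (o = (1*(-2))/3 = (⅓)*(-2) = -⅔ ≈ -0.66667)
Z(K) = 12 - 4*K
z(h) = -3*h
(Z(-2) + z((4 - 2) + 6))² = ((12 - 4*(-2)) - 3*((4 - 2) + 6))² = ((12 + 8) - 3*(2 + 6))² = (20 - 3*8)² = (20 - 24)² = (-4)² = 16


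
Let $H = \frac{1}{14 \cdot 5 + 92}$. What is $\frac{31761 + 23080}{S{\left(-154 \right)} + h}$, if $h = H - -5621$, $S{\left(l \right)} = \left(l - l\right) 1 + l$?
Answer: $\frac{8884242}{885655} \approx 10.031$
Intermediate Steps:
$H = \frac{1}{162}$ ($H = \frac{1}{70 + 92} = \frac{1}{162} \approx 0.0061728$)
$S{\left(l \right)} = l$ ($S{\left(l \right)} = 0 \cdot 1 + l = 0 + l = l$)
$h = \frac{910603}{162}$ ($h = \frac{1}{162} - -5621 = \frac{1}{162} + 5621 = \frac{910603}{162} \approx 5621.0$)
$\frac{31761 + 23080}{S{\left(-154 \right)} + h} = \frac{31761 + 23080}{-154 + \frac{910603}{162}} = \frac{54841}{\frac{885655}{162}} = 54841 \cdot \frac{162}{885655} = \frac{8884242}{885655}$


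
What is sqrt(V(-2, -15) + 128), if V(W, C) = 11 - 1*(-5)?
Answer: 12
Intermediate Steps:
V(W, C) = 16 (V(W, C) = 11 + 5 = 16)
sqrt(V(-2, -15) + 128) = sqrt(16 + 128) = sqrt(144) = 12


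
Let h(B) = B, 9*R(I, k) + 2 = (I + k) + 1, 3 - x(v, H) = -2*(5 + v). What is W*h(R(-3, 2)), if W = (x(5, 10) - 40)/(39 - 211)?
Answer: -17/774 ≈ -0.021964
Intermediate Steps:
x(v, H) = 13 + 2*v (x(v, H) = 3 - (-2)*(5 + v) = 3 - (-10 - 2*v) = 3 + (10 + 2*v) = 13 + 2*v)
R(I, k) = -1/9 + I/9 + k/9 (R(I, k) = -2/9 + ((I + k) + 1)/9 = -2/9 + (1 + I + k)/9 = -2/9 + (1/9 + I/9 + k/9) = -1/9 + I/9 + k/9)
W = 17/172 (W = ((13 + 2*5) - 40)/(39 - 211) = ((13 + 10) - 40)/(-172) = (23 - 40)*(-1/172) = -17*(-1/172) = 17/172 ≈ 0.098837)
W*h(R(-3, 2)) = 17*(-1/9 + (1/9)*(-3) + (1/9)*2)/172 = 17*(-1/9 - 1/3 + 2/9)/172 = (17/172)*(-2/9) = -17/774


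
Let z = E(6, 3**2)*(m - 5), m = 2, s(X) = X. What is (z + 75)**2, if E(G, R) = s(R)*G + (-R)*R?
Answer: 24336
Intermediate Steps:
E(G, R) = -R**2 + G*R (E(G, R) = R*G + (-R)*R = G*R - R**2 = -R**2 + G*R)
z = 81 (z = (3**2*(6 - 1*3**2))*(2 - 5) = (9*(6 - 1*9))*(-3) = (9*(6 - 9))*(-3) = (9*(-3))*(-3) = -27*(-3) = 81)
(z + 75)**2 = (81 + 75)**2 = 156**2 = 24336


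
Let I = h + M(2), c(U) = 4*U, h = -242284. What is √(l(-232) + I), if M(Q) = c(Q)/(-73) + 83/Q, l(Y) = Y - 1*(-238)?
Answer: I*√5163515570/146 ≈ 492.18*I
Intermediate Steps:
l(Y) = 238 + Y (l(Y) = Y + 238 = 238 + Y)
M(Q) = 83/Q - 4*Q/73 (M(Q) = (4*Q)/(-73) + 83/Q = (4*Q)*(-1/73) + 83/Q = -4*Q/73 + 83/Q = 83/Q - 4*Q/73)
I = -35367421/146 (I = -242284 + (83/2 - 4/73*2) = -242284 + (83*(½) - 8/73) = -242284 + (83/2 - 8/73) = -242284 + 6043/146 = -35367421/146 ≈ -2.4224e+5)
√(l(-232) + I) = √((238 - 232) - 35367421/146) = √(6 - 35367421/146) = √(-35366545/146) = I*√5163515570/146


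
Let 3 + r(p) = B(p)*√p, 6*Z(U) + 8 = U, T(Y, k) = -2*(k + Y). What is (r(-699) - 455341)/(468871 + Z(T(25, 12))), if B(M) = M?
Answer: -341508/351643 - 2097*I*√699/1406572 ≈ -0.97118 - 0.039416*I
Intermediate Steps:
T(Y, k) = -2*Y - 2*k (T(Y, k) = -2*(Y + k) = -2*Y - 2*k)
Z(U) = -4/3 + U/6
r(p) = -3 + p^(3/2) (r(p) = -3 + p*√p = -3 + p^(3/2))
(r(-699) - 455341)/(468871 + Z(T(25, 12))) = ((-3 + (-699)^(3/2)) - 455341)/(468871 + (-4/3 + (-2*25 - 2*12)/6)) = ((-3 - 699*I*√699) - 455341)/(468871 + (-4/3 + (-50 - 24)/6)) = (-455344 - 699*I*√699)/(468871 + (-4/3 + (⅙)*(-74))) = (-455344 - 699*I*√699)/(468871 + (-4/3 - 37/3)) = (-455344 - 699*I*√699)/(468871 - 41/3) = (-455344 - 699*I*√699)/(1406572/3) = (-455344 - 699*I*√699)*(3/1406572) = -341508/351643 - 2097*I*√699/1406572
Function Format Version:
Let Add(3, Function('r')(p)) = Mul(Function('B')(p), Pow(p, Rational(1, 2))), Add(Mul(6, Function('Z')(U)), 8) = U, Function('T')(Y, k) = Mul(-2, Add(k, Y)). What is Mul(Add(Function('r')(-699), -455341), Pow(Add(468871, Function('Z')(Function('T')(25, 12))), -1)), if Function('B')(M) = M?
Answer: Add(Rational(-341508, 351643), Mul(Rational(-2097, 1406572), I, Pow(699, Rational(1, 2)))) ≈ Add(-0.97118, Mul(-0.039416, I))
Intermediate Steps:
Function('T')(Y, k) = Add(Mul(-2, Y), Mul(-2, k)) (Function('T')(Y, k) = Mul(-2, Add(Y, k)) = Add(Mul(-2, Y), Mul(-2, k)))
Function('Z')(U) = Add(Rational(-4, 3), Mul(Rational(1, 6), U))
Function('r')(p) = Add(-3, Pow(p, Rational(3, 2))) (Function('r')(p) = Add(-3, Mul(p, Pow(p, Rational(1, 2)))) = Add(-3, Pow(p, Rational(3, 2))))
Mul(Add(Function('r')(-699), -455341), Pow(Add(468871, Function('Z')(Function('T')(25, 12))), -1)) = Mul(Add(Add(-3, Pow(-699, Rational(3, 2))), -455341), Pow(Add(468871, Add(Rational(-4, 3), Mul(Rational(1, 6), Add(Mul(-2, 25), Mul(-2, 12))))), -1)) = Mul(Add(Add(-3, Mul(-699, I, Pow(699, Rational(1, 2)))), -455341), Pow(Add(468871, Add(Rational(-4, 3), Mul(Rational(1, 6), Add(-50, -24)))), -1)) = Mul(Add(-455344, Mul(-699, I, Pow(699, Rational(1, 2)))), Pow(Add(468871, Add(Rational(-4, 3), Mul(Rational(1, 6), -74))), -1)) = Mul(Add(-455344, Mul(-699, I, Pow(699, Rational(1, 2)))), Pow(Add(468871, Add(Rational(-4, 3), Rational(-37, 3))), -1)) = Mul(Add(-455344, Mul(-699, I, Pow(699, Rational(1, 2)))), Pow(Add(468871, Rational(-41, 3)), -1)) = Mul(Add(-455344, Mul(-699, I, Pow(699, Rational(1, 2)))), Pow(Rational(1406572, 3), -1)) = Mul(Add(-455344, Mul(-699, I, Pow(699, Rational(1, 2)))), Rational(3, 1406572)) = Add(Rational(-341508, 351643), Mul(Rational(-2097, 1406572), I, Pow(699, Rational(1, 2))))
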